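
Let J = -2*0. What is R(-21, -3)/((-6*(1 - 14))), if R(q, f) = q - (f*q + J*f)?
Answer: -14/13 ≈ -1.0769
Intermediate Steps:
J = 0
R(q, f) = q - f*q (R(q, f) = q - (f*q + 0*f) = q - (f*q + 0) = q - f*q)
R(-21, -3)/((-6*(1 - 14))) = (-21*(1 - 1*(-3)))/((-6*(1 - 14))) = (-21*(1 + 3))/((-6*(-13))) = -21*4/78 = -84*1/78 = -14/13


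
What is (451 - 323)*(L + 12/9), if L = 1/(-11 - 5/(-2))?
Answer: 7936/51 ≈ 155.61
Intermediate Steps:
L = -2/17 (L = 1/(-11 - 5*(-½)) = 1/(-11 + 5/2) = 1/(-17/2) = -2/17 ≈ -0.11765)
(451 - 323)*(L + 12/9) = (451 - 323)*(-2/17 + 12/9) = 128*(-2/17 + 12*(⅑)) = 128*(-2/17 + 4/3) = 128*(62/51) = 7936/51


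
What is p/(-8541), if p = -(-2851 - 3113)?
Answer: -1988/2847 ≈ -0.69828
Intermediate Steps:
p = 5964 (p = -1*(-5964) = 5964)
p/(-8541) = 5964/(-8541) = 5964*(-1/8541) = -1988/2847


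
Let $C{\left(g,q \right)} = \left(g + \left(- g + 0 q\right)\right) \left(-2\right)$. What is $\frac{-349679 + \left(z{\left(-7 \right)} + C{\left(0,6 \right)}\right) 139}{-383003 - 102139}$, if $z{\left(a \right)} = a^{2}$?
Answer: $\frac{171434}{242571} \approx 0.70674$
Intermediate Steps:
$C{\left(g,q \right)} = 0$ ($C{\left(g,q \right)} = \left(g + \left(- g + 0\right)\right) \left(-2\right) = \left(g - g\right) \left(-2\right) = 0 \left(-2\right) = 0$)
$\frac{-349679 + \left(z{\left(-7 \right)} + C{\left(0,6 \right)}\right) 139}{-383003 - 102139} = \frac{-349679 + \left(\left(-7\right)^{2} + 0\right) 139}{-383003 - 102139} = \frac{-349679 + \left(49 + 0\right) 139}{-485142} = \left(-349679 + 49 \cdot 139\right) \left(- \frac{1}{485142}\right) = \left(-349679 + 6811\right) \left(- \frac{1}{485142}\right) = \left(-342868\right) \left(- \frac{1}{485142}\right) = \frac{171434}{242571}$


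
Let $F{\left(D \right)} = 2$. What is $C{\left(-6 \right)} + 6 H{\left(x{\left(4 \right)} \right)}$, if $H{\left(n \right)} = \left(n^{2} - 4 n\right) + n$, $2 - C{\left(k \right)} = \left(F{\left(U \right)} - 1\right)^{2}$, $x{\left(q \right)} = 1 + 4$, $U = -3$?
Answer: $61$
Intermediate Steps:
$x{\left(q \right)} = 5$
$C{\left(k \right)} = 1$ ($C{\left(k \right)} = 2 - \left(2 - 1\right)^{2} = 2 - 1^{2} = 2 - 1 = 1$)
$H{\left(n \right)} = n^{2} - 3 n$
$C{\left(-6 \right)} + 6 H{\left(x{\left(4 \right)} \right)} = 1 + 6 \cdot 5 \left(-3 + 5\right) = 1 + 6 \cdot 5 \cdot 2 = 1 + 6 \cdot 10 = 1 + 60 = 61$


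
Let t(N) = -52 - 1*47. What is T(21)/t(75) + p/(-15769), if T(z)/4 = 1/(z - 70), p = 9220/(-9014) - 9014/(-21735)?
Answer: 102664881944/118943874434385 ≈ 0.00086314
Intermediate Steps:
t(N) = -99 (t(N) = -52 - 47 = -99)
p = -59572252/97959645 (p = 9220*(-1/9014) - 9014*(-1/21735) = -4610/4507 + 9014/21735 = -59572252/97959645 ≈ -0.60813)
T(z) = 4/(-70 + z) (T(z) = 4/(z - 70) = 4/(-70 + z))
T(21)/t(75) + p/(-15769) = (4/(-70 + 21))/(-99) - 59572252/97959645/(-15769) = (4/(-49))*(-1/99) - 59572252/97959645*(-1/15769) = (4*(-1/49))*(-1/99) + 59572252/1544725642005 = -4/49*(-1/99) + 59572252/1544725642005 = 4/4851 + 59572252/1544725642005 = 102664881944/118943874434385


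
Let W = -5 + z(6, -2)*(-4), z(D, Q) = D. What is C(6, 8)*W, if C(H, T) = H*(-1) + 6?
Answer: 0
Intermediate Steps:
C(H, T) = 6 - H (C(H, T) = -H + 6 = 6 - H)
W = -29 (W = -5 + 6*(-4) = -5 - 24 = -29)
C(6, 8)*W = (6 - 1*6)*(-29) = (6 - 6)*(-29) = 0*(-29) = 0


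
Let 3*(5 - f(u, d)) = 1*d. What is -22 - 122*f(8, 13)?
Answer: -310/3 ≈ -103.33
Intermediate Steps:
f(u, d) = 5 - d/3
-22 - 122*f(8, 13) = -22 - 122*(5 - ⅓*13) = -22 - 122*(5 - 13/3) = -22 - 122*⅔ = -22 - 244/3 = -310/3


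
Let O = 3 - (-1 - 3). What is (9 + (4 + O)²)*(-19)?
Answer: -2470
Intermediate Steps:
O = 7 (O = 3 - 1*(-4) = 3 + 4 = 7)
(9 + (4 + O)²)*(-19) = (9 + (4 + 7)²)*(-19) = (9 + 11²)*(-19) = (9 + 121)*(-19) = 130*(-19) = -2470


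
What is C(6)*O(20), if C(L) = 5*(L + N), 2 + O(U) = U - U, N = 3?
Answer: -90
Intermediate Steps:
O(U) = -2 (O(U) = -2 + (U - U) = -2 + 0 = -2)
C(L) = 15 + 5*L (C(L) = 5*(L + 3) = 5*(3 + L) = 15 + 5*L)
C(6)*O(20) = (15 + 5*6)*(-2) = (15 + 30)*(-2) = 45*(-2) = -90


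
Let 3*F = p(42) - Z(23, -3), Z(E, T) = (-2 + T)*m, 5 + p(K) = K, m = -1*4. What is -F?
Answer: -17/3 ≈ -5.6667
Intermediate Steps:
m = -4
p(K) = -5 + K
Z(E, T) = 8 - 4*T (Z(E, T) = (-2 + T)*(-4) = 8 - 4*T)
F = 17/3 (F = ((-5 + 42) - (8 - 4*(-3)))/3 = (37 - (8 + 12))/3 = (37 - 1*20)/3 = (37 - 20)/3 = (1/3)*17 = 17/3 ≈ 5.6667)
-F = -1*17/3 = -17/3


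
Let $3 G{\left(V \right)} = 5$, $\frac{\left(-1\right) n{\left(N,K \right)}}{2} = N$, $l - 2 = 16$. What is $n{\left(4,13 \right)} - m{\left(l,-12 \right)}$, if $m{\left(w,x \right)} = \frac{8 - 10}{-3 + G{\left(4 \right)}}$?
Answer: $- \frac{19}{2} \approx -9.5$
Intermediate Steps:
$l = 18$ ($l = 2 + 16 = 18$)
$n{\left(N,K \right)} = - 2 N$
$G{\left(V \right)} = \frac{5}{3}$ ($G{\left(V \right)} = \frac{1}{3} \cdot 5 = \frac{5}{3}$)
$m{\left(w,x \right)} = \frac{3}{2}$ ($m{\left(w,x \right)} = \frac{8 - 10}{-3 + \frac{5}{3}} = - \frac{2}{- \frac{4}{3}} = \left(-2\right) \left(- \frac{3}{4}\right) = \frac{3}{2}$)
$n{\left(4,13 \right)} - m{\left(l,-12 \right)} = \left(-2\right) 4 - \frac{3}{2} = -8 - \frac{3}{2} = - \frac{19}{2}$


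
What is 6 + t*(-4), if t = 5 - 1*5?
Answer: 6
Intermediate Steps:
t = 0 (t = 5 - 5 = 0)
6 + t*(-4) = 6 + 0*(-4) = 6 + 0 = 6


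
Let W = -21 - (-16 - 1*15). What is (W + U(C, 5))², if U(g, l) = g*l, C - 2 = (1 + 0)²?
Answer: 625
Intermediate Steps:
C = 3 (C = 2 + (1 + 0)² = 2 + 1² = 2 + 1 = 3)
W = 10 (W = -21 - (-16 - 15) = -21 - 1*(-31) = -21 + 31 = 10)
(W + U(C, 5))² = (10 + 3*5)² = (10 + 15)² = 25² = 625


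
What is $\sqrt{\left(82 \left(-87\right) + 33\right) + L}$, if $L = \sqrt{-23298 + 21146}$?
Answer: $\sqrt{-7101 + 2 i \sqrt{538}} \approx 0.2753 + 84.268 i$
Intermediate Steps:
$L = 2 i \sqrt{538}$ ($L = \sqrt{-2152} = 2 i \sqrt{538} \approx 46.39 i$)
$\sqrt{\left(82 \left(-87\right) + 33\right) + L} = \sqrt{\left(82 \left(-87\right) + 33\right) + 2 i \sqrt{538}} = \sqrt{\left(-7134 + 33\right) + 2 i \sqrt{538}} = \sqrt{-7101 + 2 i \sqrt{538}}$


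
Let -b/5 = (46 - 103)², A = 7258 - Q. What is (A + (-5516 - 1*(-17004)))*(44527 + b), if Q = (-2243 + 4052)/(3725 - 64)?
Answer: 1940917213754/3661 ≈ 5.3016e+8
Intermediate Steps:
Q = 1809/3661 ≈ 0.49413
A = 26569729/3661 (A = 7258 - 1*1809/3661 = 7258 - 1809/3661 = 26569729/3661 ≈ 7257.5)
b = -16245 (b = -5*(46 - 103)² = -5*(-57)² = -5*3249 = -16245)
(A + (-5516 - 1*(-17004)))*(44527 + b) = (26569729/3661 + (-5516 - 1*(-17004)))*(44527 - 16245) = (26569729/3661 + (-5516 + 17004))*28282 = (26569729/3661 + 11488)*28282 = (68627297/3661)*28282 = 1940917213754/3661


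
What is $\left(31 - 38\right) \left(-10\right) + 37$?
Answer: $107$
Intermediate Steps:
$\left(31 - 38\right) \left(-10\right) + 37 = \left(-7\right) \left(-10\right) + 37 = 70 + 37 = 107$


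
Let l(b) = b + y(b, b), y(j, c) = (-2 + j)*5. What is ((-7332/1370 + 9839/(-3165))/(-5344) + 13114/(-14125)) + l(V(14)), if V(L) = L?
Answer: 478340399775089/6546047964000 ≈ 73.073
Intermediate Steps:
y(j, c) = -10 + 5*j
l(b) = -10 + 6*b (l(b) = b + (-10 + 5*b) = -10 + 6*b)
((-7332/1370 + 9839/(-3165))/(-5344) + 13114/(-14125)) + l(V(14)) = ((-7332/1370 + 9839/(-3165))/(-5344) + 13114/(-14125)) + (-10 + 6*14) = ((-7332*1/1370 + 9839*(-1/3165))*(-1/5344) + 13114*(-1/14125)) + (-10 + 84) = ((-3666/685 - 9839/3165)*(-1/5344) - 13114/14125) + 74 = (-3668521/433605*(-1/5344) - 13114/14125) + 74 = (3668521/2317185120 - 13114/14125) + 74 = -6067149560911/6546047964000 + 74 = 478340399775089/6546047964000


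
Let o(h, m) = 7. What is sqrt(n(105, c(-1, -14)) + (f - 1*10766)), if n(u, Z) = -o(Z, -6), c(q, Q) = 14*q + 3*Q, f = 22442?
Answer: sqrt(11669) ≈ 108.02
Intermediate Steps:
c(q, Q) = 3*Q + 14*q
n(u, Z) = -7 (n(u, Z) = -1*7 = -7)
sqrt(n(105, c(-1, -14)) + (f - 1*10766)) = sqrt(-7 + (22442 - 1*10766)) = sqrt(-7 + (22442 - 10766)) = sqrt(-7 + 11676) = sqrt(11669)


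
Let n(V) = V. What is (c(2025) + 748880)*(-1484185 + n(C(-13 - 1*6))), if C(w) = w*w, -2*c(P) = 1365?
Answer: -1110193407240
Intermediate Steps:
c(P) = -1365/2 (c(P) = -½*1365 = -1365/2)
C(w) = w²
(c(2025) + 748880)*(-1484185 + n(C(-13 - 1*6))) = (-1365/2 + 748880)*(-1484185 + (-13 - 1*6)²) = 1496395*(-1484185 + (-13 - 6)²)/2 = 1496395*(-1484185 + (-19)²)/2 = 1496395*(-1484185 + 361)/2 = (1496395/2)*(-1483824) = -1110193407240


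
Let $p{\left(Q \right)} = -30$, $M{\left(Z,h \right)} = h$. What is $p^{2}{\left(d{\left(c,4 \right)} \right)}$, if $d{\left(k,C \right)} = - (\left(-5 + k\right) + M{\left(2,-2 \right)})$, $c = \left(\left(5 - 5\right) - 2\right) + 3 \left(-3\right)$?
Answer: $900$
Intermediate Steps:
$c = -11$ ($c = \left(0 - 2\right) - 9 = -2 - 9 = -11$)
$d{\left(k,C \right)} = 7 - k$ ($d{\left(k,C \right)} = - (\left(-5 + k\right) - 2) = - (-7 + k) = 7 - k$)
$p^{2}{\left(d{\left(c,4 \right)} \right)} = \left(-30\right)^{2} = 900$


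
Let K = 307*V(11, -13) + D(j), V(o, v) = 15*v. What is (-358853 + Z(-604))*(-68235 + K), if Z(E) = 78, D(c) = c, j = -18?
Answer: 45965535450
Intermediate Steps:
K = -59883 (K = 307*(15*(-13)) - 18 = 307*(-195) - 18 = -59865 - 18 = -59883)
(-358853 + Z(-604))*(-68235 + K) = (-358853 + 78)*(-68235 - 59883) = -358775*(-128118) = 45965535450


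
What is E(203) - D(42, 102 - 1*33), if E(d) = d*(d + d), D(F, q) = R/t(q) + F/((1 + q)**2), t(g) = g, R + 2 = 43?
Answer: 1990380143/24150 ≈ 82417.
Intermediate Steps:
R = 41 (R = -2 + 43 = 41)
D(F, q) = 41/q + F/(1 + q)**2 (D(F, q) = 41/q + F/((1 + q)**2) = 41/q + F/(1 + q)**2)
E(d) = 2*d**2 (E(d) = d*(2*d) = 2*d**2)
E(203) - D(42, 102 - 1*33) = 2*203**2 - (41/(102 - 1*33) + 42/(1 + (102 - 1*33))**2) = 2*41209 - (41/(102 - 33) + 42/(1 + (102 - 33))**2) = 82418 - (41/69 + 42/(1 + 69)**2) = 82418 - (41*(1/69) + 42/70**2) = 82418 - (41/69 + 42*(1/4900)) = 82418 - (41/69 + 3/350) = 82418 - 1*14557/24150 = 82418 - 14557/24150 = 1990380143/24150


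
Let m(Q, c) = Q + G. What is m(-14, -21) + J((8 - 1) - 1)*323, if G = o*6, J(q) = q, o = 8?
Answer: 1972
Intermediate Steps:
G = 48 (G = 8*6 = 48)
m(Q, c) = 48 + Q (m(Q, c) = Q + 48 = 48 + Q)
m(-14, -21) + J((8 - 1) - 1)*323 = (48 - 14) + ((8 - 1) - 1)*323 = 34 + (7 - 1)*323 = 34 + 6*323 = 34 + 1938 = 1972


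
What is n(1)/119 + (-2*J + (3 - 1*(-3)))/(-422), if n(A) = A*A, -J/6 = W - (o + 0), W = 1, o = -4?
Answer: -3716/25109 ≈ -0.14799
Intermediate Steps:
J = -30 (J = -6*(1 - (-4 + 0)) = -6*(1 - 1*(-4)) = -6*(1 + 4) = -6*5 = -30)
n(A) = A²
n(1)/119 + (-2*J + (3 - 1*(-3)))/(-422) = 1²/119 + (-2*(-30) + (3 - 1*(-3)))/(-422) = 1*(1/119) + (60 + (3 + 3))*(-1/422) = 1/119 + (60 + 6)*(-1/422) = 1/119 + 66*(-1/422) = 1/119 - 33/211 = -3716/25109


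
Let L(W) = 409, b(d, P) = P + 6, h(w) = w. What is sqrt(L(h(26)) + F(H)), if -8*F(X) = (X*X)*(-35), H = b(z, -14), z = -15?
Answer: sqrt(689) ≈ 26.249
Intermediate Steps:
b(d, P) = 6 + P
H = -8 (H = 6 - 14 = -8)
F(X) = 35*X**2/8 (F(X) = -X*X*(-35)/8 = -X**2*(-35)/8 = -(-35)*X**2/8 = 35*X**2/8)
sqrt(L(h(26)) + F(H)) = sqrt(409 + (35/8)*(-8)**2) = sqrt(409 + (35/8)*64) = sqrt(409 + 280) = sqrt(689)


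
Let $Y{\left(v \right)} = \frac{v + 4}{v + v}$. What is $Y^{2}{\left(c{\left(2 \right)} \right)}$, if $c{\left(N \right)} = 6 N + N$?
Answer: $\frac{81}{196} \approx 0.41327$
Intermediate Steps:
$c{\left(N \right)} = 7 N$
$Y{\left(v \right)} = \frac{4 + v}{2 v}$
$Y^{2}{\left(c{\left(2 \right)} \right)} = \left(\frac{4 + 7 \cdot 2}{2 \cdot 7 \cdot 2}\right)^{2} = \left(\frac{4 + 14}{2 \cdot 14}\right)^{2} = \left(\frac{1}{2} \cdot \frac{1}{14} \cdot 18\right)^{2} = \left(\frac{9}{14}\right)^{2} = \frac{81}{196}$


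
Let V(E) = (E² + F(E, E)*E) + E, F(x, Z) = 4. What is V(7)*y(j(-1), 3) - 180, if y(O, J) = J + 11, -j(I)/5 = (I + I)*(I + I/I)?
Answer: 996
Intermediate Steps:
j(I) = -10*I*(1 + I) (j(I) = -5*(I + I)*(I + I/I) = -5*2*I*(I + 1) = -5*2*I*(1 + I) = -10*I*(1 + I))
V(E) = E² + 5*E (V(E) = (E² + 4*E) + E = E² + 5*E)
y(O, J) = 11 + J
V(7)*y(j(-1), 3) - 180 = (7*(5 + 7))*(11 + 3) - 180 = (7*12)*14 - 180 = 84*14 - 180 = 1176 - 180 = 996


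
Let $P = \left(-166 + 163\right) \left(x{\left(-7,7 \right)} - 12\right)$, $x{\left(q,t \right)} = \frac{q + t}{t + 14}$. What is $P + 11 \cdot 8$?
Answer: $124$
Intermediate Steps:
$x{\left(q,t \right)} = \frac{q + t}{14 + t}$
$P = 36$ ($P = \left(-166 + 163\right) \left(\frac{-7 + 7}{14 + 7} - 12\right) = - 3 \left(\frac{1}{21} \cdot 0 - 12\right) = - 3 \left(0 - 12\right) = \left(-3\right) \left(-12\right) = 36$)
$P + 11 \cdot 8 = 36 + 11 \cdot 8 = 36 + 88 = 124$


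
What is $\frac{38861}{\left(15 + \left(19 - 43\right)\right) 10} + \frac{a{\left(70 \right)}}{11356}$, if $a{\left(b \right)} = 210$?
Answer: $- \frac{55160827}{127755} \approx -431.77$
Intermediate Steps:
$\frac{38861}{\left(15 + \left(19 - 43\right)\right) 10} + \frac{a{\left(70 \right)}}{11356} = \frac{38861}{\left(15 + \left(19 - 43\right)\right) 10} + \frac{210}{11356} = \frac{38861}{\left(15 + \left(19 - 43\right)\right) 10} + 210 \cdot \frac{1}{11356} = \frac{38861}{\left(15 - 24\right) 10} + \frac{105}{5678} = \frac{38861}{\left(-9\right) 10} + \frac{105}{5678} = \frac{38861}{-90} + \frac{105}{5678} = 38861 \left(- \frac{1}{90}\right) + \frac{105}{5678} = - \frac{38861}{90} + \frac{105}{5678} = - \frac{55160827}{127755}$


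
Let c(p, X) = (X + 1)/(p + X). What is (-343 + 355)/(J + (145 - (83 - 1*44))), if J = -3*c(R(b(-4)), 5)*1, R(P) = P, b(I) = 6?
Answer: 33/287 ≈ 0.11498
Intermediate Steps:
c(p, X) = (1 + X)/(X + p)
J = -18/11 (J = -3*(1 + 5)/(5 + 6)*1 = -3*6/11*1 = -18/11*1 = -18/11 ≈ -1.6364)
(-343 + 355)/(J + (145 - (83 - 1*44))) = (-343 + 355)/(-18/11 + (145 - (83 - 1*44))) = 12/(-18/11 + (145 - (83 - 44))) = 12/(-18/11 + (145 - 1*39)) = 12/(-18/11 + (145 - 39)) = 12/(-18/11 + 106) = 12/(1148/11) = 12*(11/1148) = 33/287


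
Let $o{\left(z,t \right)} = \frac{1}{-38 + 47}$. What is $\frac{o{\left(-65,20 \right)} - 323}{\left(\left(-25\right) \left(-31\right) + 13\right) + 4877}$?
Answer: $- \frac{2906}{50985} \approx -0.056997$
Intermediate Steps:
$o{\left(z,t \right)} = \frac{1}{9}$
$\frac{o{\left(-65,20 \right)} - 323}{\left(\left(-25\right) \left(-31\right) + 13\right) + 4877} = \frac{\frac{1}{9} - 323}{\left(\left(-25\right) \left(-31\right) + 13\right) + 4877} = - \frac{2906}{9 \left(\left(775 + 13\right) + 4877\right)} = - \frac{2906}{9 \left(788 + 4877\right)} = - \frac{2906}{9 \cdot 5665} = \left(- \frac{2906}{9}\right) \frac{1}{5665} = - \frac{2906}{50985}$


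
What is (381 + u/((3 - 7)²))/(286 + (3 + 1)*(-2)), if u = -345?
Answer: 5751/4448 ≈ 1.2929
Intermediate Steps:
(381 + u/((3 - 7)²))/(286 + (3 + 1)*(-2)) = (381 - 345/(3 - 7)²)/(286 + (3 + 1)*(-2)) = (381 - 345/((-4)²))/(286 + 4*(-2)) = (381 - 345/16)/(286 - 8) = (381 - 345*1/16)/278 = (381 - 345/16)*(1/278) = (5751/16)*(1/278) = 5751/4448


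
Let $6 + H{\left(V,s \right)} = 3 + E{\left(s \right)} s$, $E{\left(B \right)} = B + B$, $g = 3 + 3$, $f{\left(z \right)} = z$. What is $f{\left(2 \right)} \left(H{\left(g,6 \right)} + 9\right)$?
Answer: $156$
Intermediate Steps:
$g = 6$
$E{\left(B \right)} = 2 B$
$H{\left(V,s \right)} = -3 + 2 s^{2}$ ($H{\left(V,s \right)} = -6 + \left(3 + 2 s s\right) = -6 + \left(3 + 2 s^{2}\right) = -3 + 2 s^{2}$)
$f{\left(2 \right)} \left(H{\left(g,6 \right)} + 9\right) = 2 \left(\left(-3 + 2 \cdot 6^{2}\right) + 9\right) = 2 \left(\left(-3 + 2 \cdot 36\right) + 9\right) = 2 \left(\left(-3 + 72\right) + 9\right) = 2 \left(69 + 9\right) = 2 \cdot 78 = 156$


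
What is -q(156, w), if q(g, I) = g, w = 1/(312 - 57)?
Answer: -156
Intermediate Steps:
w = 1/255 ≈ 0.0039216
-q(156, w) = -1*156 = -156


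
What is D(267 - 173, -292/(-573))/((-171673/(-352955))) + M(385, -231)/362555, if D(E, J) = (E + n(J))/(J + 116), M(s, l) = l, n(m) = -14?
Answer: 146582390991903/103880069635535 ≈ 1.4111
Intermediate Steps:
D(E, J) = (-14 + E)/(116 + J) (D(E, J) = (E - 14)/(J + 116) = (-14 + E)/(116 + J))
D(267 - 173, -292/(-573))/((-171673/(-352955))) + M(385, -231)/362555 = ((-14 + (267 - 173))/(116 - 292/(-573)))/((-171673/(-352955))) - 231/362555 = ((-14 + 94)/(116 - 292*(-1/573)))/((-171673*(-1/352955))) - 231*1/362555 = (80/(116 + 292/573))/(171673/352955) - 231/362555 = (80/(66760/573))*(352955/171673) - 231/362555 = ((573/66760)*80)*(352955/171673) - 231/362555 = (1146/1669)*(352955/171673) - 231/362555 = 404486430/286522237 - 231/362555 = 146582390991903/103880069635535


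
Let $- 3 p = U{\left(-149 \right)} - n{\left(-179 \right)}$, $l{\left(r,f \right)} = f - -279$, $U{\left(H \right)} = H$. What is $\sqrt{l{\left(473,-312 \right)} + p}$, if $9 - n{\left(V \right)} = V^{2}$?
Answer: $\frac{i \sqrt{95946}}{3} \approx 103.25 i$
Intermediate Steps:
$n{\left(V \right)} = 9 - V^{2}$
$l{\left(r,f \right)} = 279 + f$ ($l{\left(r,f \right)} = f + 279 = 279 + f$)
$p = - \frac{31883}{3}$ ($p = - \frac{-149 - \left(9 - \left(-179\right)^{2}\right)}{3} = - \frac{-149 - \left(9 - 32041\right)}{3} = - \frac{-149 - -32032}{3} = - \frac{-149 + 32032}{3} = \left(- \frac{1}{3}\right) 31883 = - \frac{31883}{3} \approx -10628.0$)
$\sqrt{l{\left(473,-312 \right)} + p} = \sqrt{\left(279 - 312\right) - \frac{31883}{3}} = \sqrt{-33 - \frac{31883}{3}} = \sqrt{- \frac{31982}{3}} = \frac{i \sqrt{95946}}{3}$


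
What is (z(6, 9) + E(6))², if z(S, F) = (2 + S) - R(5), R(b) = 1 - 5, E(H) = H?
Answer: 324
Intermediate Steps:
R(b) = -4
z(S, F) = 6 + S (z(S, F) = (2 + S) - 1*(-4) = (2 + S) + 4 = 6 + S)
(z(6, 9) + E(6))² = ((6 + 6) + 6)² = (12 + 6)² = 18² = 324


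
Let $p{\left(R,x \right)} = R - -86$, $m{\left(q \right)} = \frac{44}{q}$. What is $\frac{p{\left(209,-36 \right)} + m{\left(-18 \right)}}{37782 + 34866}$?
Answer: $\frac{2633}{653832} \approx 0.004027$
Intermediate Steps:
$p{\left(R,x \right)} = 86 + R$ ($p{\left(R,x \right)} = R + 86 = 86 + R$)
$\frac{p{\left(209,-36 \right)} + m{\left(-18 \right)}}{37782 + 34866} = \frac{\left(86 + 209\right) + \frac{44}{-18}}{37782 + 34866} = \frac{295 + 44 \left(- \frac{1}{18}\right)}{72648} = \left(295 - \frac{22}{9}\right) \frac{1}{72648} = \frac{2633}{9} \cdot \frac{1}{72648} = \frac{2633}{653832}$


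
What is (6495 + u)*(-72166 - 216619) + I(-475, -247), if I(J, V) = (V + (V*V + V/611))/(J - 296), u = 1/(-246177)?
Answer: -5577406019149152115/2973571983 ≈ -1.8757e+9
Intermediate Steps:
u = -1/246177 ≈ -4.0621e-6
I(J, V) = (V² + 612*V/611)/(-296 + J) (I(J, V) = (V + (V² + V*(1/611)))/(-296 + J) = (V + (V² + V/611))/(-296 + J) = (V² + 612*V/611)/(-296 + J))
(6495 + u)*(-72166 - 216619) + I(-475, -247) = (6495 - 1/246177)*(-72166 - 216619) + (1/611)*(-247)*(612 + 611*(-247))/(-296 - 475) = (1598919614/246177)*(-288785) + (1/611)*(-247)*(612 - 150917)/(-771) = -461744000728990/246177 + (1/611)*(-247)*(-1/771)*(-150305) = -461744000728990/246177 - 2855795/36237 = -5577406019149152115/2973571983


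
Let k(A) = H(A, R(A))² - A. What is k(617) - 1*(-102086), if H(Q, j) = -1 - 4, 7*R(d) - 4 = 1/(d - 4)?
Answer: 101494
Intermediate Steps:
R(d) = 4/7 + 1/(7*(-4 + d)) (R(d) = 4/7 + 1/(7*(d - 4)) = 4/7 + 1/(7*(-4 + d)))
H(Q, j) = -5
k(A) = 25 - A (k(A) = (-5)² - A = 25 - A)
k(617) - 1*(-102086) = (25 - 1*617) - 1*(-102086) = (25 - 617) + 102086 = -592 + 102086 = 101494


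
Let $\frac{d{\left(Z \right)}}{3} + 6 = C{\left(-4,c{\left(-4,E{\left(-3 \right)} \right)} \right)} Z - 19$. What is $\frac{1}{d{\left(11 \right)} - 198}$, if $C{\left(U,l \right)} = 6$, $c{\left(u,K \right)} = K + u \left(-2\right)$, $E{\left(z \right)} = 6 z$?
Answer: $- \frac{1}{75} \approx -0.013333$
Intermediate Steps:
$c{\left(u,K \right)} = K - 2 u$
$d{\left(Z \right)} = -75 + 18 Z$ ($d{\left(Z \right)} = -18 + 3 \left(6 Z - 19\right) = -18 + 3 \left(-19 + 6 Z\right) = -18 + \left(-57 + 18 Z\right) = -75 + 18 Z$)
$\frac{1}{d{\left(11 \right)} - 198} = \frac{1}{\left(-75 + 18 \cdot 11\right) - 198} = \frac{1}{\left(-75 + 198\right) - 198} = \frac{1}{123 - 198} = \frac{1}{-75} = - \frac{1}{75}$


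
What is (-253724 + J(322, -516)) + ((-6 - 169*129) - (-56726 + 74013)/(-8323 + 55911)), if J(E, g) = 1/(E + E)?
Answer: -1055514908509/3830834 ≈ -2.7553e+5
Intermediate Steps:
J(E, g) = 1/(2*E)
(-253724 + J(322, -516)) + ((-6 - 169*129) - (-56726 + 74013)/(-8323 + 55911)) = (-253724 + (1/2)/322) + ((-6 - 169*129) - (-56726 + 74013)/(-8323 + 55911)) = (-253724 + (1/2)*(1/322)) + ((-6 - 21801) - 17287/47588) = (-253724 + 1/644) + (-21807 - 17287/47588) = -163398255/644 + (-21807 - 1*17287/47588) = -163398255/644 + (-21807 - 17287/47588) = -163398255/644 - 1037768803/47588 = -1055514908509/3830834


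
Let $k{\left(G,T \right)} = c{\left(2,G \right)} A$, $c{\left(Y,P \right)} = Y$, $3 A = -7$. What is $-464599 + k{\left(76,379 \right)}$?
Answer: $- \frac{1393811}{3} \approx -4.646 \cdot 10^{5}$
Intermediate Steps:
$A = - \frac{7}{3}$ ($A = \frac{1}{3} \left(-7\right) = - \frac{7}{3} \approx -2.3333$)
$k{\left(G,T \right)} = - \frac{14}{3}$ ($k{\left(G,T \right)} = 2 \left(- \frac{7}{3}\right) = - \frac{14}{3}$)
$-464599 + k{\left(76,379 \right)} = -464599 - \frac{14}{3} = - \frac{1393811}{3}$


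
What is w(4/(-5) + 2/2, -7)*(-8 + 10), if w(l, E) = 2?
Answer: 4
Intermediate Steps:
w(4/(-5) + 2/2, -7)*(-8 + 10) = 2*(-8 + 10) = 2*2 = 4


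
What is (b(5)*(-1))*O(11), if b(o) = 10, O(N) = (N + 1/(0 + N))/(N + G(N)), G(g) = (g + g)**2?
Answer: -244/1089 ≈ -0.22406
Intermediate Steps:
G(g) = 4*g**2 (G(g) = (2*g)**2 = 4*g**2)
O(N) = (N + 1/N)/(N + 4*N**2) (O(N) = (N + 1/(0 + N))/(N + 4*N**2) = (N + 1/N)/(N + 4*N**2))
(b(5)*(-1))*O(11) = (10*(-1))*((1 + 11**2)/(11**2*(1 + 4*11))) = -10*(1 + 121)/(121*(1 + 44)) = -10*122/(121*45) = -10*122/5445 = -244/1089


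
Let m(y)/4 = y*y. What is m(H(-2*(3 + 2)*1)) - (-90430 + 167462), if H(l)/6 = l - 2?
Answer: -56296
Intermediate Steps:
H(l) = -12 + 6*l (H(l) = 6*(l - 2) = 6*(-2 + l) = -12 + 6*l)
m(y) = 4*y**2 (m(y) = 4*(y*y) = 4*y**2)
m(H(-2*(3 + 2)*1)) - (-90430 + 167462) = 4*(-12 + 6*(-2*(3 + 2)*1))**2 - (-90430 + 167462) = 4*(-12 + 6*(-2*5*1))**2 - 1*77032 = 4*(-12 + 6*(-10*1))**2 - 77032 = 4*(-12 + 6*(-10))**2 - 77032 = 4*(-12 - 60)**2 - 77032 = 4*(-72)**2 - 77032 = 4*5184 - 77032 = 20736 - 77032 = -56296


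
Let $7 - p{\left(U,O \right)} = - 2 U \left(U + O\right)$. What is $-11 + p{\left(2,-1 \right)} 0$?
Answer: $-11$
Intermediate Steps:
$p{\left(U,O \right)} = 7 + 2 U \left(O + U\right)$ ($p{\left(U,O \right)} = 7 - - 2 U \left(U + O\right) = 7 - - 2 U \left(O + U\right) = 7 + 2 U \left(O + U\right)$)
$-11 + p{\left(2,-1 \right)} 0 = -11 + \left(7 + 2 \cdot 2^{2} + 2 \left(-1\right) 2\right) 0 = -11 + \left(7 + 2 \cdot 4 - 4\right) 0 = -11 + \left(7 + 8 - 4\right) 0 = -11 + 11 \cdot 0 = -11 + 0 = -11$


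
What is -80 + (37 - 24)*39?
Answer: 427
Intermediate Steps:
-80 + (37 - 24)*39 = -80 + 13*39 = -80 + 507 = 427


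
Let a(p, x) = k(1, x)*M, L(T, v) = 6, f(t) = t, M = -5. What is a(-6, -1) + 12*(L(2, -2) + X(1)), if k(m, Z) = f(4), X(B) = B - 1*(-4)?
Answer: 112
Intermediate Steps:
X(B) = 4 + B (X(B) = B + 4 = 4 + B)
k(m, Z) = 4
a(p, x) = -20 (a(p, x) = 4*(-5) = -20)
a(-6, -1) + 12*(L(2, -2) + X(1)) = -20 + 12*(6 + (4 + 1)) = -20 + 12*(6 + 5) = -20 + 12*11 = -20 + 132 = 112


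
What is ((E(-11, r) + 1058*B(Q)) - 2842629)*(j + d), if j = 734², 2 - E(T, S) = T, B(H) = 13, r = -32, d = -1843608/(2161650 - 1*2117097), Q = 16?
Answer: -22632171307566840/14851 ≈ -1.5240e+12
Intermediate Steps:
d = -614536/14851 (d = -1843608/(2161650 - 2117097) = -1843608/44553 = -1843608*1/44553 = -614536/14851 ≈ -41.380)
E(T, S) = 2 - T
j = 538756
((E(-11, r) + 1058*B(Q)) - 2842629)*(j + d) = (((2 - 1*(-11)) + 1058*13) - 2842629)*(538756 - 614536/14851) = (((2 + 11) + 13754) - 2842629)*(8000450820/14851) = ((13 + 13754) - 2842629)*(8000450820/14851) = (13767 - 2842629)*(8000450820/14851) = -2828862*8000450820/14851 = -22632171307566840/14851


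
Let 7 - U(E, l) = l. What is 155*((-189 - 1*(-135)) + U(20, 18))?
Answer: -10075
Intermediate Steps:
U(E, l) = 7 - l
155*((-189 - 1*(-135)) + U(20, 18)) = 155*((-189 - 1*(-135)) + (7 - 1*18)) = 155*((-189 + 135) + (7 - 18)) = 155*(-54 - 11) = 155*(-65) = -10075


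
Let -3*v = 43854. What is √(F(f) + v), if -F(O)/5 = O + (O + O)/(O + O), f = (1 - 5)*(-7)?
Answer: I*√14763 ≈ 121.5*I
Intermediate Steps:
v = -14618 (v = -⅓*43854 = -14618)
f = 28 (f = -4*(-7) = 28)
F(O) = -5 - 5*O (F(O) = -5*(O + (O + O)/(O + O)) = -5*(O + (2*O)/((2*O))) = -5*(O + (2*O)*(1/(2*O))) = -5*(O + 1) = -5*(1 + O) = -5 - 5*O)
√(F(f) + v) = √((-5 - 5*28) - 14618) = √((-5 - 140) - 14618) = √(-145 - 14618) = √(-14763) = I*√14763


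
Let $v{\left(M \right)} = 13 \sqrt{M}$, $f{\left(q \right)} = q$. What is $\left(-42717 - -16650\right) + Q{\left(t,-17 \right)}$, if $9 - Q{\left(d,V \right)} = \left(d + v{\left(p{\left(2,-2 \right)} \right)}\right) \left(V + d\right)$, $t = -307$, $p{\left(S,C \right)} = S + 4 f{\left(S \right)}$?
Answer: $-125526 + 4212 \sqrt{10} \approx -1.1221 \cdot 10^{5}$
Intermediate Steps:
$p{\left(S,C \right)} = 5 S$ ($p{\left(S,C \right)} = S + 4 S = 5 S$)
$Q{\left(d,V \right)} = 9 - \left(V + d\right) \left(d + 13 \sqrt{10}\right)$ ($Q{\left(d,V \right)} = 9 - \left(d + 13 \sqrt{5 \cdot 2}\right) \left(V + d\right) = 9 - \left(d + 13 \sqrt{10}\right) \left(V + d\right) = 9 - \left(V + d\right) \left(d + 13 \sqrt{10}\right)$)
$\left(-42717 - -16650\right) + Q{\left(t,-17 \right)} = \left(-42717 - -16650\right) - \left(94240 + 5219 - 4212 \sqrt{10}\right) = \left(-42717 + 16650\right) + \left(9 - 94249 - 5219 + 221 \sqrt{10} + 3991 \sqrt{10}\right) = -26067 + \left(9 - 94249 - 5219 + 221 \sqrt{10} + 3991 \sqrt{10}\right) = -26067 - \left(99459 - 4212 \sqrt{10}\right) = -125526 + 4212 \sqrt{10}$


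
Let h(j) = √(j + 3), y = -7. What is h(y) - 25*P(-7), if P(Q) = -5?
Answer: 125 + 2*I ≈ 125.0 + 2.0*I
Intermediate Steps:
h(j) = √(3 + j)
h(y) - 25*P(-7) = √(3 - 7) - 25*(-5) = √(-4) + 125 = 2*I + 125 = 125 + 2*I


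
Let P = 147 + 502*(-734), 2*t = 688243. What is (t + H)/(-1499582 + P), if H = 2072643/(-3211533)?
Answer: -736770320411/3999221416866 ≈ -0.18423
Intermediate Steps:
t = 688243/2 (t = (½)*688243 = 688243/2 ≈ 3.4412e+5)
P = -368321 (P = 147 - 368468 = -368321)
H = -690881/1070511 (H = 2072643*(-1/3211533) = -690881/1070511 ≈ -0.64538)
(t + H)/(-1499582 + P) = (688243/2 - 690881/1070511)/(-1499582 - 368321) = (736770320411/2141022)/(-1867903) = (736770320411/2141022)*(-1/1867903) = -736770320411/3999221416866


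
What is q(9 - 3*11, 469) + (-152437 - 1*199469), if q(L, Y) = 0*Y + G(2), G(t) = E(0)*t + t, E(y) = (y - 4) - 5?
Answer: -351922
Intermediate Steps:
E(y) = -9 + y (E(y) = (-4 + y) - 5 = -9 + y)
G(t) = -8*t (G(t) = (-9 + 0)*t + t = -9*t + t = -8*t)
q(L, Y) = -16 (q(L, Y) = 0*Y - 8*2 = 0 - 16 = -16)
q(9 - 3*11, 469) + (-152437 - 1*199469) = -16 + (-152437 - 1*199469) = -16 + (-152437 - 199469) = -16 - 351906 = -351922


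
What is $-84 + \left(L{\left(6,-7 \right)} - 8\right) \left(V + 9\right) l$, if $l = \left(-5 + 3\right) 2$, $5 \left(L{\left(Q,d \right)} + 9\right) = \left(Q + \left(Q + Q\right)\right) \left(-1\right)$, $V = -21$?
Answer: $- \frac{5364}{5} \approx -1072.8$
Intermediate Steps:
$L{\left(Q,d \right)} = -9 - \frac{3 Q}{5}$ ($L{\left(Q,d \right)} = -9 + \frac{\left(Q + \left(Q + Q\right)\right) \left(-1\right)}{5} = -9 + \frac{\left(Q + 2 Q\right) \left(-1\right)}{5} = -9 + \frac{3 Q \left(-1\right)}{5} = -9 + \frac{\left(-3\right) Q}{5} = -9 - \frac{3 Q}{5}$)
$l = -4$ ($l = \left(-2\right) 2 = -4$)
$-84 + \left(L{\left(6,-7 \right)} - 8\right) \left(V + 9\right) l = -84 + \left(\left(-9 - \frac{18}{5}\right) - 8\right) \left(-21 + 9\right) \left(-4\right) = -84 + \left(\left(-9 - \frac{18}{5}\right) - 8\right) \left(-12\right) \left(-4\right) = -84 + \left(- \frac{63}{5} - 8\right) \left(-12\right) \left(-4\right) = -84 + \left(- \frac{103}{5}\right) \left(-12\right) \left(-4\right) = -84 + \frac{1236}{5} \left(-4\right) = -84 - \frac{4944}{5} = - \frac{5364}{5}$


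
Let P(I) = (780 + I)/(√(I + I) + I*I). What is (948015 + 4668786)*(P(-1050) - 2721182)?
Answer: 5616801*(-2721182*√21 + 300010315527*I)/(√21 - 110250*I) ≈ -1.5284e+13 + 0.25*I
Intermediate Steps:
P(I) = (780 + I)/(I² + √2*√I) (P(I) = (780 + I)/(√(2*I) + I²) = (780 + I)/(√2*√I + I²) = (780 + I)/(I² + √2*√I))
(948015 + 4668786)*(P(-1050) - 2721182) = (948015 + 4668786)*((780 - 1050)/((-1050)² + √2*√(-1050)) - 2721182) = 5616801*(-270/(1102500 + √2*(5*I*√42)) - 2721182) = 5616801*(-270/(1102500 + 10*I*√21) - 2721182) = 5616801*(-2721182 - 270/(1102500 + 10*I*√21)) = -15284337778782 - 1516536270/(1102500 + 10*I*√21)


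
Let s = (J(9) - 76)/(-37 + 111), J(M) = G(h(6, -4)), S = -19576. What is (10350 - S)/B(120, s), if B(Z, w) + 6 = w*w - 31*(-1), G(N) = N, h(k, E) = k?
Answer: 20484347/17725 ≈ 1155.7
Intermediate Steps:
J(M) = 6
s = -35/37 (s = (6 - 76)/(-37 + 111) = -70/74 = -70*1/74 = -35/37 ≈ -0.94595)
B(Z, w) = 25 + w² (B(Z, w) = -6 + (w*w - 31*(-1)) = -6 + (w² + 31) = -6 + (31 + w²) = 25 + w²)
(10350 - S)/B(120, s) = (10350 - 1*(-19576))/(25 + (-35/37)²) = (10350 + 19576)/(25 + 1225/1369) = 29926/(35450/1369) = 29926*(1369/35450) = 20484347/17725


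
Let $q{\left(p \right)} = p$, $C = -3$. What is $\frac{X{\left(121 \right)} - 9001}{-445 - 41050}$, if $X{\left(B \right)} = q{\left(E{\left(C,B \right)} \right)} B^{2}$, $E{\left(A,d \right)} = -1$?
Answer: $\frac{23642}{41495} \approx 0.56976$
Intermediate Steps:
$X{\left(B \right)} = - B^{2}$
$\frac{X{\left(121 \right)} - 9001}{-445 - 41050} = \frac{- 121^{2} - 9001}{-445 - 41050} = \frac{\left(-1\right) 14641 - 9001}{-41495} = \left(-14641 - 9001\right) \left(- \frac{1}{41495}\right) = \left(-23642\right) \left(- \frac{1}{41495}\right) = \frac{23642}{41495}$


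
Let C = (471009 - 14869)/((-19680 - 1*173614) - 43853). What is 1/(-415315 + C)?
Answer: -237147/98491162445 ≈ -2.4078e-6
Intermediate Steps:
C = -456140/237147 (C = 456140/((-19680 - 173614) - 43853) = 456140/(-193294 - 43853) = 456140/(-237147) = 456140*(-1/237147) = -456140/237147 ≈ -1.9234)
1/(-415315 + C) = 1/(-415315 - 456140/237147) = 1/(-98491162445/237147) = -237147/98491162445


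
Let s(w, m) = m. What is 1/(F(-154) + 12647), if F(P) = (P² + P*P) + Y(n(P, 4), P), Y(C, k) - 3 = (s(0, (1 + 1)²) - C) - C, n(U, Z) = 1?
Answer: 1/60084 ≈ 1.6643e-5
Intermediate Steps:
Y(C, k) = 7 - 2*C (Y(C, k) = 3 + (((1 + 1)² - C) - C) = 3 + ((2² - C) - C) = 3 + ((4 - C) - C) = 3 + (4 - 2*C) = 7 - 2*C)
F(P) = 5 + 2*P² (F(P) = (P² + P*P) + (7 - 2*1) = (P² + P²) + (7 - 2) = 2*P² + 5 = 5 + 2*P²)
1/(F(-154) + 12647) = 1/((5 + 2*(-154)²) + 12647) = 1/((5 + 2*23716) + 12647) = 1/((5 + 47432) + 12647) = 1/(47437 + 12647) = 1/60084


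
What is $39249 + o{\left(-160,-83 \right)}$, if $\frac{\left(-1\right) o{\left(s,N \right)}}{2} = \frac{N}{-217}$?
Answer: $\frac{8516867}{217} \approx 39248.0$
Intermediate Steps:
$o{\left(s,N \right)} = \frac{2 N}{217}$ ($o{\left(s,N \right)} = - 2 \frac{N}{-217} = - 2 N \left(- \frac{1}{217}\right) = - 2 \left(- \frac{N}{217}\right) = \frac{2 N}{217}$)
$39249 + o{\left(-160,-83 \right)} = 39249 + \frac{2}{217} \left(-83\right) = 39249 - \frac{166}{217} = \frac{8516867}{217}$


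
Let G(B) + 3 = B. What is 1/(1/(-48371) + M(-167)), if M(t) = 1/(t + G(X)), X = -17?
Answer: -9045377/48558 ≈ -186.28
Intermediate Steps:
G(B) = -3 + B
M(t) = 1/(-20 + t) (M(t) = 1/(t + (-3 - 17)) = 1/(t - 20) = 1/(-20 + t))
1/(1/(-48371) + M(-167)) = 1/(1/(-48371) + 1/(-20 - 167)) = 1/(-1/48371 + 1/(-187)) = 1/(-1/48371 - 1/187) = 1/(-48558/9045377) = -9045377/48558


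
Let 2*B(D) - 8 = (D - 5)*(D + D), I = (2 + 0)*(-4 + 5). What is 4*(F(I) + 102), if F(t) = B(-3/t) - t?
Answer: 455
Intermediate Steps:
I = 2 (I = 2*1 = 2)
B(D) = 4 + D*(-5 + D) (B(D) = 4 + ((D - 5)*(D + D))/2 = 4 + ((-5 + D)*(2*D))/2 = 4 + (2*D*(-5 + D))/2 = 4 + D*(-5 + D))
F(t) = 4 - t + 9/t² + 15/t (F(t) = (4 + (-3/t)² - (-15)/t) - t = (4 + 9/t² + 15/t) - t = 4 - t + 9/t² + 15/t)
4*(F(I) + 102) = 4*((4 - 1*2 + 9/2² + 15/2) + 102) = 4*((4 - 2 + 9*(¼) + 15*(½)) + 102) = 4*((4 - 2 + 9/4 + 15/2) + 102) = 4*(47/4 + 102) = 4*(455/4) = 455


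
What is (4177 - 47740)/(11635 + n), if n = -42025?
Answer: 14521/10130 ≈ 1.4335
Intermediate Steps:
(4177 - 47740)/(11635 + n) = (4177 - 47740)/(11635 - 42025) = -43563/(-30390) = -43563*(-1/30390) = 14521/10130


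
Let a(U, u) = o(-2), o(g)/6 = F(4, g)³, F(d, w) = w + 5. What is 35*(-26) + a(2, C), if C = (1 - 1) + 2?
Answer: -748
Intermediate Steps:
F(d, w) = 5 + w
o(g) = 6*(5 + g)³
C = 2 (C = 0 + 2 = 2)
a(U, u) = 162 (a(U, u) = 6*(5 - 2)³ = 6*3³ = 6*27 = 162)
35*(-26) + a(2, C) = 35*(-26) + 162 = -910 + 162 = -748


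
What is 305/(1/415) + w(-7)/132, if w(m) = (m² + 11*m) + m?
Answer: 16707865/132 ≈ 1.2657e+5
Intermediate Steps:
w(m) = m² + 12*m
305/(1/415) + w(-7)/132 = 305/(1/415) - 7*(12 - 7)/132 = 305/(1/415) - 7*5*(1/132) = 305*415 - 35*1/132 = 126575 - 35/132 = 16707865/132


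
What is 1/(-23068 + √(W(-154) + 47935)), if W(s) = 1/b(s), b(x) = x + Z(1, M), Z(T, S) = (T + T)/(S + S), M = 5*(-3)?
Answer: -26655074/614823858147 - √256007426470/1229647716294 ≈ -4.3765e-5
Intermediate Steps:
M = -15
Z(T, S) = T/S (Z(T, S) = (2*T)/((2*S)) = (2*T)*(1/(2*S)) = T/S)
b(x) = -1/15 + x (b(x) = x + 1/(-15) = x + 1*(-1/15) = x - 1/15 = -1/15 + x)
W(s) = 1/(-1/15 + s)
1/(-23068 + √(W(-154) + 47935)) = 1/(-23068 + √(15/(-1 + 15*(-154)) + 47935)) = 1/(-23068 + √(15/(-1 - 2310) + 47935)) = 1/(-23068 + √(15/(-2311) + 47935)) = 1/(-23068 + √(15*(-1/2311) + 47935)) = 1/(-23068 + √(-15/2311 + 47935)) = 1/(-23068 + √(110777770/2311)) = 1/(-23068 + √256007426470/2311)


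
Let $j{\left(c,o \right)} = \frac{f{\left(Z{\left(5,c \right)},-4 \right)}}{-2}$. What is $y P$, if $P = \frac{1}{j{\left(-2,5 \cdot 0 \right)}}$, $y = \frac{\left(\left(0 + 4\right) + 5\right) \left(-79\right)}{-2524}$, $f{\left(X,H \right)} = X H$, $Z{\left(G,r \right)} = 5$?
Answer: $\frac{711}{25240} \approx 0.02817$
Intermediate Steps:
$f{\left(X,H \right)} = H X$
$y = \frac{711}{2524}$ ($y = \left(4 + 5\right) \left(-79\right) \left(- \frac{1}{2524}\right) = 9 \left(-79\right) \left(- \frac{1}{2524}\right) = \left(-711\right) \left(- \frac{1}{2524}\right) = \frac{711}{2524} \approx 0.2817$)
$j{\left(c,o \right)} = 10$ ($j{\left(c,o \right)} = \frac{\left(-4\right) 5}{-2} = \left(-20\right) \left(- \frac{1}{2}\right) = 10$)
$P = \frac{1}{10} \approx 0.1$
$y P = \frac{711}{2524} \cdot \frac{1}{10} = \frac{711}{25240}$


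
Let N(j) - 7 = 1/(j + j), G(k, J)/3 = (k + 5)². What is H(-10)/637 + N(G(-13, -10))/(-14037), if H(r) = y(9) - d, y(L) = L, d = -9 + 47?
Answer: -158028925/3433562496 ≈ -0.046025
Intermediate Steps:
d = 38
G(k, J) = 3*(5 + k)² (G(k, J) = 3*(k + 5)² = 3*(5 + k)²)
H(r) = -29 (H(r) = 9 - 1*38 = 9 - 38 = -29)
N(j) = 7 + 1/(2*j) (N(j) = 7 + 1/(j + j) = 7 + 1/(2*j))
H(-10)/637 + N(G(-13, -10))/(-14037) = -29/637 + (7 + 1/(2*((3*(5 - 13)²))))/(-14037) = -29*1/637 + (7 + 1/(2*((3*(-8)²))))*(-1/14037) = -29/637 + (7 + 1/(2*((3*64))))*(-1/14037) = -29/637 + (7 + (½)/192)*(-1/14037) = -29/637 + (7 + (½)*(1/192))*(-1/14037) = -29/637 + (7 + 1/384)*(-1/14037) = -29/637 + (2689/384)*(-1/14037) = -29/637 - 2689/5390208 = -158028925/3433562496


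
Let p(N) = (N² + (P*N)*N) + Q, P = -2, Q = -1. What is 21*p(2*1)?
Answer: -105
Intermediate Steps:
p(N) = -1 - N² (p(N) = (N² + (-2*N)*N) - 1 = (N² - 2*N²) - 1 = -N² - 1 = -1 - N²)
21*p(2*1) = 21*(-1 - (2*1)²) = 21*(-1 - 1*2²) = 21*(-1 - 1*4) = 21*(-1 - 4) = 21*(-5) = -105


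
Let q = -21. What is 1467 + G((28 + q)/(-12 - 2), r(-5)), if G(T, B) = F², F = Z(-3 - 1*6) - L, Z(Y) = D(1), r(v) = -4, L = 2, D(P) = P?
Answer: 1468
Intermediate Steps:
Z(Y) = 1
F = -1 (F = 1 - 1*2 = 1 - 2 = -1)
G(T, B) = 1 (G(T, B) = (-1)² = 1)
1467 + G((28 + q)/(-12 - 2), r(-5)) = 1467 + 1 = 1468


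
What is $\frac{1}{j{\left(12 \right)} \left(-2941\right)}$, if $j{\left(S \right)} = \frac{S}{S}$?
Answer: $- \frac{1}{2941} \approx -0.00034002$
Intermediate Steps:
$j{\left(S \right)} = 1$
$\frac{1}{j{\left(12 \right)} \left(-2941\right)} = \frac{1}{1 \left(-2941\right)} = \frac{1}{-2941} = - \frac{1}{2941}$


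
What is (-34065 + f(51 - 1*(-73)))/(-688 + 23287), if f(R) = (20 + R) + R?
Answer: -33797/22599 ≈ -1.4955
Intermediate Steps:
f(R) = 20 + 2*R
(-34065 + f(51 - 1*(-73)))/(-688 + 23287) = (-34065 + (20 + 2*(51 - 1*(-73))))/(-688 + 23287) = (-34065 + (20 + 2*(51 + 73)))/22599 = (-34065 + (20 + 2*124))*(1/22599) = (-34065 + (20 + 248))*(1/22599) = (-34065 + 268)*(1/22599) = -33797*1/22599 = -33797/22599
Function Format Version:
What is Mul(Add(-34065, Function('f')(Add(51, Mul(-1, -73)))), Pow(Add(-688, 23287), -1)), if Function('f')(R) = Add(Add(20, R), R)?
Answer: Rational(-33797, 22599) ≈ -1.4955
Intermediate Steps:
Function('f')(R) = Add(20, Mul(2, R))
Mul(Add(-34065, Function('f')(Add(51, Mul(-1, -73)))), Pow(Add(-688, 23287), -1)) = Mul(Add(-34065, Add(20, Mul(2, Add(51, Mul(-1, -73))))), Pow(Add(-688, 23287), -1)) = Mul(Add(-34065, Add(20, Mul(2, Add(51, 73)))), Pow(22599, -1)) = Mul(Add(-34065, Add(20, Mul(2, 124))), Rational(1, 22599)) = Mul(Add(-34065, Add(20, 248)), Rational(1, 22599)) = Mul(Add(-34065, 268), Rational(1, 22599)) = Mul(-33797, Rational(1, 22599)) = Rational(-33797, 22599)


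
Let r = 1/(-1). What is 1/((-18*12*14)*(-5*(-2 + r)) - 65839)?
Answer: -1/111199 ≈ -8.9929e-6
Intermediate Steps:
r = -1 (r = 1*(-1) = -1)
1/((-18*12*14)*(-5*(-2 + r)) - 65839) = 1/((-18*12*14)*(-5*(-2 - 1)) - 65839) = 1/((-216*14)*(-5*(-3)) - 65839) = 1/(-3024*15 - 65839) = 1/(-45360 - 65839) = 1/(-111199) = -1/111199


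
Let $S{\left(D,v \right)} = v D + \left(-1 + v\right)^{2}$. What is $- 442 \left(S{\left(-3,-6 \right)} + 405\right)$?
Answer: $-208624$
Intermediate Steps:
$S{\left(D,v \right)} = \left(-1 + v\right)^{2} + D v$ ($S{\left(D,v \right)} = D v + \left(-1 + v\right)^{2} = \left(-1 + v\right)^{2} + D v$)
$- 442 \left(S{\left(-3,-6 \right)} + 405\right) = - 442 \left(\left(\left(-1 - 6\right)^{2} - -18\right) + 405\right) = - 442 \left(\left(\left(-7\right)^{2} + 18\right) + 405\right) = - 442 \left(\left(49 + 18\right) + 405\right) = - 442 \left(67 + 405\right) = \left(-442\right) 472 = -208624$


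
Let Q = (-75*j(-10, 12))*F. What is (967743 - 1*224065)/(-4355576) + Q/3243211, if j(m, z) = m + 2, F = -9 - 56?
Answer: -1290886067029/7063025997268 ≈ -0.18277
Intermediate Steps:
F = -65
j(m, z) = 2 + m
Q = -39000 (Q = -75*(2 - 10)*(-65) = -75*(-8)*(-65) = 600*(-65) = -39000)
(967743 - 1*224065)/(-4355576) + Q/3243211 = (967743 - 1*224065)/(-4355576) - 39000/3243211 = (967743 - 224065)*(-1/4355576) - 39000*1/3243211 = 743678*(-1/4355576) - 39000/3243211 = -371839/2177788 - 39000/3243211 = -1290886067029/7063025997268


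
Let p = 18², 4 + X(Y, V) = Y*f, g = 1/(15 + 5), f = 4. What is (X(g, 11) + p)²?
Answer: 2563201/25 ≈ 1.0253e+5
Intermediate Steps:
g = 1/20 ≈ 0.050000
X(Y, V) = -4 + 4*Y (X(Y, V) = -4 + Y*4 = -4 + 4*Y)
p = 324
(X(g, 11) + p)² = ((-4 + 4*(1/20)) + 324)² = ((-4 + ⅕) + 324)² = (-19/5 + 324)² = (1601/5)² = 2563201/25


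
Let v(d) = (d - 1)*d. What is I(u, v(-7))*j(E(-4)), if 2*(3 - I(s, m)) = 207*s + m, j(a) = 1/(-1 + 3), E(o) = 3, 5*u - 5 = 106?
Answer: -23227/20 ≈ -1161.3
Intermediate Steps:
u = 111/5 (u = 1 + (⅕)*106 = 1 + 106/5 = 111/5 ≈ 22.200)
v(d) = d*(-1 + d) (v(d) = (-1 + d)*d = d*(-1 + d))
j(a) = ½ (j(a) = 1/2 = ½)
I(s, m) = 3 - 207*s/2 - m/2 (I(s, m) = 3 - (207*s + m)/2 = 3 - (m + 207*s)/2 = 3 + (-207*s/2 - m/2) = 3 - 207*s/2 - m/2)
I(u, v(-7))*j(E(-4)) = (3 - 207/2*111/5 - (-7)*(-1 - 7)/2)*(½) = (3 - 22977/10 - (-7)*(-8)/2)*(½) = (3 - 22977/10 - ½*56)*(½) = (3 - 22977/10 - 28)*(½) = -23227/10*½ = -23227/20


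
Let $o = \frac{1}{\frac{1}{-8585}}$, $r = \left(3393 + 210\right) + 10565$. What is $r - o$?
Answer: $22753$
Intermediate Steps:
$r = 14168$ ($r = 3603 + 10565 = 14168$)
$o = -8585$ ($o = \frac{1}{- \frac{1}{8585}} = -8585$)
$r - o = 14168 - -8585 = 14168 + 8585 = 22753$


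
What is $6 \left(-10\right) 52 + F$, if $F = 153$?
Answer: $-2967$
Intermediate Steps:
$6 \left(-10\right) 52 + F = 6 \left(-10\right) 52 + 153 = \left(-60\right) 52 + 153 = -3120 + 153 = -2967$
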